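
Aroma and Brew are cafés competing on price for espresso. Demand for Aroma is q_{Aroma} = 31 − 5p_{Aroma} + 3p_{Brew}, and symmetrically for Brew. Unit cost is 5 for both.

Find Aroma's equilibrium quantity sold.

15

Aroma's profit: π = (p_{Aroma} − 5)(31 − 5p_{Aroma} + 3p_{Brew}).
∂π/∂p_{Aroma} = 56 − 10p_{Aroma} + 3p_{Brew} = 0 ⇒ p_{Aroma} = 5.6 + 0.3p_{Brew}.
The game is symmetric, so in equilibrium p_{Brew} = p_{Aroma}: the reaction function gives 0.7p_{Aroma} = 5.6, hence p_{Aroma} = 8.
q_{Aroma} = 31 − 5·8 + 3·8 = 15.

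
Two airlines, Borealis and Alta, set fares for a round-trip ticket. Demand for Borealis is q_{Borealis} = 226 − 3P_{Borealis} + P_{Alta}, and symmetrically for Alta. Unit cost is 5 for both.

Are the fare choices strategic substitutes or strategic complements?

strategic complements

Borealis's profit: π = (P_{Borealis} − 5)(226 − 3P_{Borealis} + P_{Alta}).
∂π/∂P_{Borealis} = 241 − 6P_{Borealis} + P_{Alta} = 0 ⇒ P_{Borealis} = 241/6 + (1/6)P_{Alta}.
The best-response slope dP_{Borealis}/dP_{Alta} = 1/6 > 0: the reaction function is upward-sloping, so the choices are strategic complements.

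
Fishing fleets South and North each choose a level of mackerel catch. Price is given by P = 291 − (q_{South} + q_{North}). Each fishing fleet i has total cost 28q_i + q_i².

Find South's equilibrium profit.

5533.52

Fishing fleet South's profit: π = q_{South}(291 − (q_{South} + q_{North})) − 28q_{South} − q_{South}².
∂π/∂q_{South} = 263 − 4q_{South} − q_{North} = 0, so q_{South} = 65.75 − 0.25q_{North}.
Setting q_{South} = q_{North} in the reaction function: q_{South} = 65.75 − 0.25q_{South}, so q_{South} = 65.75 / 1.25 = 52.6.
Price P = 291 − 105.2 = 185.8.
South's profit: (185.8 − 28)·52.6 − (52.6)² = 5533.52.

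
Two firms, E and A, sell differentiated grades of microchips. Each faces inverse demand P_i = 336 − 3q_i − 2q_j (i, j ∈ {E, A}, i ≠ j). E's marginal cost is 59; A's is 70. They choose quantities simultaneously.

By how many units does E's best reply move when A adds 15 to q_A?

Firm E's profit: π = q_E(336 − 3q_E − 2q_A) − 59q_E.
∂π/∂q_E = 277 − 6q_E − 2q_A = 0 ⇒ q_E = 277/6 − (1/3)q_A.
The reaction-function slope is −1/3, so a 15-unit rise in q_A moves q_E by −1/3 × 15 = −5. E's best response falls — the actions are strategic substitutes.

-5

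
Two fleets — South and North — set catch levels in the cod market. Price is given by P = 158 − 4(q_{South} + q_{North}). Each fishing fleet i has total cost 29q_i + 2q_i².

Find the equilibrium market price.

93.5

Fishing fleet South's profit: π = q_{South}(158 − 4(q_{South} + q_{North})) − 29q_{South} − 2q_{South}².
∂π/∂q_{South} = 129 − 12q_{South} − 4q_{North} = 0, so q_{South} = 10.75 − (1/3)q_{North}.
Setting q_{South} = q_{North} in the reaction function: q_{South} = 10.75 − (1/3)q_{South}, so q_{South} = 10.75 / (4/3) = 8.0625.
Equilibrium price: P = 158 − 4·16.125 = 93.5.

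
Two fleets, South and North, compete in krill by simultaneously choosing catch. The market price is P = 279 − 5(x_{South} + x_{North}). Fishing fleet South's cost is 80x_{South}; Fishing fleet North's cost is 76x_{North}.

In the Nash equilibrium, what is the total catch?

26.8

Fishing fleet South's profit: π = x_{South}(279 − 5(x_{South} + x_{North})) − 80x_{South}.
∂π/∂x_{South} = 199 − 10x_{South} − 5x_{North} = 0, so x_{South} = 19.9 − 0.5x_{North}.
By the same steps for North: x_{North} = 20.3 − 0.5x_{South}.
Plugging x_{North} into South's best response: x_{South} = 19.9 − 0.5(20.3 − 0.5x_{South}) ⇒ 0.75x_{South} = 9.75, so x_{South} = 13.
Then x_{North} = 20.3 − 0.5·13 = 13.8.
Total catch: 13 + 13.8 = 26.8.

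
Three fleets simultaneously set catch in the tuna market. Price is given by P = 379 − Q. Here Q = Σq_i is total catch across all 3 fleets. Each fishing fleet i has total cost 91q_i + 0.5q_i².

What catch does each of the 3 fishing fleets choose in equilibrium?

57.6

A representative fishing fleet's profit is π_i = q_i(379 − Q) − 91q_i − 0.5q_i², with Q = q_i + Σ_{j≠i} q_j.
First-order condition: 288 − 3q_i − Σ_{j≠i} q_j = 0.
In a symmetric equilibrium every fishing fleet chooses the same q, so Σ_{j≠i} q_j = 2q. The condition becomes 288 − 5q = 0, giving q = 288/5 = 57.6.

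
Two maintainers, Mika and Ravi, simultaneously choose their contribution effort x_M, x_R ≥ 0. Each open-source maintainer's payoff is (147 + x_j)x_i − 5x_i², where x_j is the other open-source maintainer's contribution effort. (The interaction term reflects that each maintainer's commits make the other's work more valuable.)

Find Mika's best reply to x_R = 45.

Mika's payoff is (147 + x_R)x_M − 5x_M².
∂π/∂x_M = 147 + x_R − 10x_M = 0, so x_M = 14.7 + 0.1x_R.
At x_R = 45: x_M = 14.7 + 0.1·45 = 19.2.

19.2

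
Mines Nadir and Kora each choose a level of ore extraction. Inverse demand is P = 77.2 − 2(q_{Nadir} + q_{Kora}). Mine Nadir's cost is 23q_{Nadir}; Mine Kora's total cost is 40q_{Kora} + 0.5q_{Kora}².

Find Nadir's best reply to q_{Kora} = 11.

8.05

Mine Nadir's profit: π = q_{Nadir}(77.2 − 2(q_{Nadir} + q_{Kora})) − 23q_{Nadir}.
∂π/∂q_{Nadir} = 54.2 − 4q_{Nadir} − 2q_{Kora} = 0, so q_{Nadir} = 13.55 − 0.5q_{Kora}.
At q_{Kora} = 11: q_{Nadir} = 13.55 − 0.5·11 = 8.05.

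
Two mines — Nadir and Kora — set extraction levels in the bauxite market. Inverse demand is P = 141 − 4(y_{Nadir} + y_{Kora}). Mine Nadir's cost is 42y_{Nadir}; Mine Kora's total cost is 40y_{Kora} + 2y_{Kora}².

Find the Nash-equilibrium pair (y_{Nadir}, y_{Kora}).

Mine Nadir's profit: π = y_{Nadir}(141 − 4(y_{Nadir} + y_{Kora})) − 42y_{Nadir}.
∂π/∂y_{Nadir} = 99 − 8y_{Nadir} − 4y_{Kora} = 0, so y_{Nadir} = 12.375 − 0.5y_{Kora}.
For Kora: ∂π/∂y_{Kora} = 101 − 12y_{Kora} − 4y_{Nadir} = 0 ⇒ y_{Kora} = 101/12 − (1/3)y_{Nadir}.
Substituting the second reaction function into the first: y_{Nadir} = 12.375 − 0.5(101/12 − (1/3)y_{Nadir}), which gives (5/6)y_{Nadir} = 49/6 ⇒ y_{Nadir} = 9.8.
Then y_{Kora} = 101/12 − (1/3)·9.8 = 5.15.

9.8, 5.15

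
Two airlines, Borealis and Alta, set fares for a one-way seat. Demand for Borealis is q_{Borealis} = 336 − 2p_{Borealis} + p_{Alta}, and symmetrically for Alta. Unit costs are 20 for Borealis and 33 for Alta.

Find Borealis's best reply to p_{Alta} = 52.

Borealis's profit: π = (p_{Borealis} − 20)(336 − 2p_{Borealis} + p_{Alta}).
∂π/∂p_{Borealis} = 376 − 4p_{Borealis} + p_{Alta} = 0 ⇒ p_{Borealis} = 94 + 0.25p_{Alta}.
At p_{Alta} = 52: p_{Borealis} = 94 + 0.25·52 = 107.

107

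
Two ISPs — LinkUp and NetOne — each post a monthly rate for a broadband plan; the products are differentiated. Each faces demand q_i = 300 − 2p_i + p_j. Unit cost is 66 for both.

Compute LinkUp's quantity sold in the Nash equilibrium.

LinkUp's profit: π = (p_{LinkUp} − 66)(300 − 2p_{LinkUp} + p_{NetOne}).
∂π/∂p_{LinkUp} = 432 − 4p_{LinkUp} + p_{NetOne} = 0 ⇒ p_{LinkUp} = 108 + 0.25p_{NetOne}.
Setting p_{LinkUp} = p_{NetOne} in the reaction function: p_{LinkUp} = 108 + 0.25p_{LinkUp}, so p_{LinkUp} = 108 / 0.75 = 144.
q_{LinkUp} = 300 − 2·144 + 144 = 156.

156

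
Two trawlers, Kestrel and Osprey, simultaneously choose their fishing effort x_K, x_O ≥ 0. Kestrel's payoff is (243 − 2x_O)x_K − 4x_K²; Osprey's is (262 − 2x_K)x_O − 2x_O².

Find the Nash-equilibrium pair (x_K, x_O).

16, 57.5

Expanding Kestrel's payoff: 243x_K − 2x_Ox_K − 4x_K².
∂π/∂x_K = 243 − 2x_O − 8x_K = 0, so x_K = 30.375 − 0.25x_O.
Likewise for Osprey: x_O = 65.5 − 0.5x_K.
Solving the two reaction functions simultaneously: (1 − (−0.25)(−0.5))x_K = 30.375 − 0.25·65.5, so 0.875x_K = 14 and x_K = 16.
Then x_O = 65.5 − 0.5·16 = 57.5.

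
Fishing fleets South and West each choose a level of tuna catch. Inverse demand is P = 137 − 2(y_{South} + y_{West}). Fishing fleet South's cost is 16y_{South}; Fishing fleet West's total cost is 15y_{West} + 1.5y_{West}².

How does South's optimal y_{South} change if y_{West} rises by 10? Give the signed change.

-5

Fishing fleet South's profit: π = y_{South}(137 − 2(y_{South} + y_{West})) − 16y_{South}.
∂π/∂y_{South} = 121 − 4y_{South} − 2y_{West} = 0, so y_{South} = 30.25 − 0.5y_{West}.
The reaction-function slope is −0.5, so a 10-unit rise in y_{West} moves y_{South} by −0.5 × 10 = −5. South's best response falls — the actions are strategic substitutes.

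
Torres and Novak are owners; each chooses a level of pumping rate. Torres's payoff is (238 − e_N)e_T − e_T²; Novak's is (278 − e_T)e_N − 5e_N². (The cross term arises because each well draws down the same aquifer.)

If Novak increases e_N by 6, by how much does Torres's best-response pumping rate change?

Expanding Torres's payoff: 238e_T − e_Ne_T − e_T².
∂π/∂e_T = 238 − e_N − 2e_T = 0, so e_T = 119 − 0.5e_N.
The reaction-function slope is −0.5, so a 6-unit rise in e_N moves e_T by −0.5 × 6 = −3. Torres's best response falls — the actions are strategic substitutes.

-3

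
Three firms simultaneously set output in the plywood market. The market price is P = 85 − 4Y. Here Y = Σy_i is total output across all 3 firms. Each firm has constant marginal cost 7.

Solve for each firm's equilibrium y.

A representative firm's profit is π_i = y_i(85 − 4Y) − 7y_i, with Y = y_i + Σ_{j≠i} y_j.
First-order condition: 78 − 8y_i − 4Σ_{j≠i} y_j = 0.
In a symmetric equilibrium every firm chooses the same y, so Σ_{j≠i} y_j = 2y. The condition becomes 78 − 16y = 0, giving y = 78/16 = 4.875.

4.875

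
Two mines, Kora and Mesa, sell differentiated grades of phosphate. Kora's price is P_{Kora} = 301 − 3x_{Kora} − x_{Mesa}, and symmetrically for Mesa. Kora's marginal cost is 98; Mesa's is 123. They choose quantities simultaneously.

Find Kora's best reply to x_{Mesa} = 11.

32

Mine Kora's profit: π = x_{Kora}(301 − 3x_{Kora} − x_{Mesa}) − 98x_{Kora}.
∂π/∂x_{Kora} = 203 − 6x_{Kora} − x_{Mesa} = 0 ⇒ x_{Kora} = 203/6 − (1/6)x_{Mesa}.
At x_{Mesa} = 11: x_{Kora} = 203/6 − (1/6)·11 = 32.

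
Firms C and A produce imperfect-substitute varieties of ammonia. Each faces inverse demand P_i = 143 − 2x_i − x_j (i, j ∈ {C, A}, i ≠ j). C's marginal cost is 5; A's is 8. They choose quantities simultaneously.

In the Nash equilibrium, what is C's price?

Firm C's profit: π = x_C(143 − 2x_C − x_A) − 5x_C.
∂π/∂x_C = 138 − 4x_C − x_A = 0 ⇒ x_C = 34.5 − 0.25x_A.
Similarly x_A = 33.75 − 0.25x_C.
Plugging x_A into C's best response: x_C = 34.5 − 0.25(33.75 − 0.25x_C) ⇒ 0.9375x_C = 26.0625, so x_C = 27.8.
Then x_A = 33.75 − 0.25·27.8 = 26.8.
P_C = 143 − 2·27.8 − 26.8 = 60.6.

60.6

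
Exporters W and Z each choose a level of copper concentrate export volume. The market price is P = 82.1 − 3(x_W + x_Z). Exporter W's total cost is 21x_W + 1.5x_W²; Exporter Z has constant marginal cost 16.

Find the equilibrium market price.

43.44

Exporter W's profit: π = x_W(82.1 − 3(x_W + x_Z)) − 21x_W − 1.5x_W².
∂π/∂x_W = 61.1 − 9x_W − 3x_Z = 0, so x_W = 611/90 − (1/3)x_Z.
For Z: ∂π/∂x_Z = 66.1 − 6x_Z − 3x_W = 0 ⇒ x_Z = 661/60 − 0.5x_W.
Substituting the second reaction function into the first: x_W = 611/90 − (1/3)(661/60 − 0.5x_W), which gives (5/6)x_W = 187/60 ⇒ x_W = 3.74.
Then x_Z = 661/60 − 0.5·3.74 = 686/75.
Equilibrium price: P = 82.1 − 3·(1933/150) = 43.44.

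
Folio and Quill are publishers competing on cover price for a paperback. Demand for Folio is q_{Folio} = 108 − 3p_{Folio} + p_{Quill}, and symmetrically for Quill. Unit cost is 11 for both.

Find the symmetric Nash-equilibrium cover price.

28.2

Folio's profit: π = (p_{Folio} − 11)(108 − 3p_{Folio} + p_{Quill}).
∂π/∂p_{Folio} = 141 − 6p_{Folio} + p_{Quill} = 0 ⇒ p_{Folio} = 23.5 + (1/6)p_{Quill}.
Setting p_{Folio} = p_{Quill} in the reaction function: p_{Folio} = 23.5 + (1/6)p_{Folio}, so p_{Folio} = 23.5 / (5/6) = 28.2.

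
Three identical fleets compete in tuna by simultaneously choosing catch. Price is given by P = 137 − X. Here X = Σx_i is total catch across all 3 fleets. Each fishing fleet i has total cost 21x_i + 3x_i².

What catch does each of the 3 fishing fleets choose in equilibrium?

11.6

A representative fishing fleet's profit is π_i = x_i(137 − X) − 21x_i − 3x_i², with X = x_i + Σ_{j≠i} x_j.
First-order condition: 116 − 8x_i − Σ_{j≠i} x_j = 0.
In a symmetric equilibrium every fishing fleet chooses the same x, so Σ_{j≠i} x_j = 2x. The condition becomes 116 − 10x = 0, giving x = 116/10 = 11.6.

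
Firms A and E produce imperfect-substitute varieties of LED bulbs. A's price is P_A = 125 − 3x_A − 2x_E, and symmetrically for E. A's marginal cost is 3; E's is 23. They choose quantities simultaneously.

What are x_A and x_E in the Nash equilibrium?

16.5, 11.5

Firm A's profit: π = x_A(125 − 3x_A − 2x_E) − 3x_A.
∂π/∂x_A = 122 − 6x_A − 2x_E = 0 ⇒ x_A = 61/3 − (1/3)x_E.
Similarly x_E = 17 − (1/3)x_A.
Substituting the second reaction function into the first: x_A = 61/3 − (1/3)(17 − (1/3)x_A), which gives (8/9)x_A = 44/3 ⇒ x_A = 16.5.
Then x_E = 17 − (1/3)·16.5 = 11.5.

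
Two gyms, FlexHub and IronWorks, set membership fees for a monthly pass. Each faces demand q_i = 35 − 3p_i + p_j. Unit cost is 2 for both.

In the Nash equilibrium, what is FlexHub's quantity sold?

FlexHub's profit: π = (p_{FlexHub} − 2)(35 − 3p_{FlexHub} + p_{IronWorks}).
∂π/∂p_{FlexHub} = 41 − 6p_{FlexHub} + p_{IronWorks} = 0 ⇒ p_{FlexHub} = 41/6 + (1/6)p_{IronWorks}.
The game is symmetric, so in equilibrium p_{IronWorks} = p_{FlexHub}: the reaction function gives (5/6)p_{FlexHub} = 41/6, hence p_{FlexHub} = 8.2.
q_{FlexHub} = 35 − 3·8.2 + 8.2 = 18.6.

18.6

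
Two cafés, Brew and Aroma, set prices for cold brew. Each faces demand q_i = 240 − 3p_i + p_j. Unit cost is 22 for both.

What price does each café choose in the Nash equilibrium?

Brew's profit: π = (p_{Brew} − 22)(240 − 3p_{Brew} + p_{Aroma}).
∂π/∂p_{Brew} = 306 − 6p_{Brew} + p_{Aroma} = 0 ⇒ p_{Brew} = 51 + (1/6)p_{Aroma}.
The game is symmetric, so in equilibrium p_{Aroma} = p_{Brew}: the reaction function gives (5/6)p_{Brew} = 51, hence p_{Brew} = 61.2.

61.2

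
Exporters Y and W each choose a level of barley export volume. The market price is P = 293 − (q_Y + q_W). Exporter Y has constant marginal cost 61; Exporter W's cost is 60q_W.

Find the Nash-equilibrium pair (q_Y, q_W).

Exporter Y's profit: π = q_Y(293 − (q_Y + q_W)) − 61q_Y.
∂π/∂q_Y = 232 − 2q_Y − q_W = 0, so q_Y = 116 − 0.5q_W.
By the same steps for W: q_W = 116.5 − 0.5q_Y.
Plugging q_W into Y's best response: q_Y = 116 − 0.5(116.5 − 0.5q_Y) ⇒ 0.75q_Y = 57.75, so q_Y = 77.
Then q_W = 116.5 − 0.5·77 = 78.

77, 78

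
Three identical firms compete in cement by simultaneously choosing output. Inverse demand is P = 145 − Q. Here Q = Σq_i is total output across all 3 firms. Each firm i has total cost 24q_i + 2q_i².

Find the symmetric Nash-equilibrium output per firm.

A representative firm's profit is π_i = q_i(145 − Q) − 24q_i − 2q_i², with Q = q_i + Σ_{j≠i} q_j.
First-order condition: 121 − 6q_i − Σ_{j≠i} q_j = 0.
In a symmetric equilibrium every firm chooses the same q, so Σ_{j≠i} q_j = 2q. The condition becomes 121 − 8q = 0, giving q = 121/8 = 15.125.

15.125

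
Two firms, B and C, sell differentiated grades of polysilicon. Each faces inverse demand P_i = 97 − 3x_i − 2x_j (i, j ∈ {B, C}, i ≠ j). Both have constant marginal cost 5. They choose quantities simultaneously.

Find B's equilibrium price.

Firm B's profit: π = x_B(97 − 3x_B − 2x_C) − 5x_B.
∂π/∂x_B = 92 − 6x_B − 2x_C = 0 ⇒ x_B = 46/3 − (1/3)x_C.
Setting x_B = x_C in the reaction function: x_B = 46/3 − (1/3)x_B, so x_B = (46/3) / (4/3) = 11.5.
P_B = 97 − 3·11.5 − 2·11.5 = 39.5.

39.5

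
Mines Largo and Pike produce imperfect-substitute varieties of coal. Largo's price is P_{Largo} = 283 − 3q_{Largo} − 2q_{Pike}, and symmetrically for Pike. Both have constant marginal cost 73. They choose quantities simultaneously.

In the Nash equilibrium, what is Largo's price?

Mine Largo's profit: π = q_{Largo}(283 − 3q_{Largo} − 2q_{Pike}) − 73q_{Largo}.
∂π/∂q_{Largo} = 210 − 6q_{Largo} − 2q_{Pike} = 0 ⇒ q_{Largo} = 35 − (1/3)q_{Pike}.
The game is symmetric, so in equilibrium q_{Pike} = q_{Largo}: the reaction function gives (4/3)q_{Largo} = 35, hence q_{Largo} = 26.25.
P_{Largo} = 283 − 3·26.25 − 2·26.25 = 151.75.

151.75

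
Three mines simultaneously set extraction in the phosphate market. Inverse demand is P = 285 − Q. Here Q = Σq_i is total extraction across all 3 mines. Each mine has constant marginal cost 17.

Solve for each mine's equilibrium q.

A representative mine's profit is π_i = q_i(285 − Q) − 17q_i, with Q = q_i + Σ_{j≠i} q_j.
First-order condition: 268 − 2q_i − Σ_{j≠i} q_j = 0.
With identical mines, set every q_j = q: then 268 − 2q − 2q = 0, i.e. q = 268/4 = 67.

67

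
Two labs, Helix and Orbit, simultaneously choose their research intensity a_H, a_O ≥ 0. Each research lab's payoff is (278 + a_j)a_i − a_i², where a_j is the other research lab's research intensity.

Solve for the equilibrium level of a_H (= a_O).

Helix's payoff is (278 + a_O)a_H − a_H².
∂π/∂a_H = 278 + a_O − 2a_H = 0, so a_H = 139 + 0.5a_O.
Setting a_H = a_O in the reaction function: a_H = 139 + 0.5a_H, so a_H = 139 / 0.5 = 278.

278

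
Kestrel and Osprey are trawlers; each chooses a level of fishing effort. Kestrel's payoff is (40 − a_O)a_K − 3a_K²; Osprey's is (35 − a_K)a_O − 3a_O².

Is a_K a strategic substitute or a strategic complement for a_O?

Expanding Kestrel's payoff: 40a_K − a_Oa_K − 3a_K².
∂π/∂a_K = 40 − a_O − 6a_K = 0, so a_K = 20/3 − (1/6)a_O.
The best-response slope da_K/da_O = −1/6 < 0: the reaction function is downward-sloping, so the choices are strategic substitutes.

strategic substitutes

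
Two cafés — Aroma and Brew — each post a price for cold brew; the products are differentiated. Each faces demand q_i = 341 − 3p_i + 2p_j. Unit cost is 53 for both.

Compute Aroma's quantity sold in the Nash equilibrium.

216

Aroma's profit: π = (p_{Aroma} − 53)(341 − 3p_{Aroma} + 2p_{Brew}).
∂π/∂p_{Aroma} = 500 − 6p_{Aroma} + 2p_{Brew} = 0 ⇒ p_{Aroma} = 250/3 + (1/3)p_{Brew}.
The game is symmetric, so in equilibrium p_{Brew} = p_{Aroma}: the reaction function gives (2/3)p_{Aroma} = 250/3, hence p_{Aroma} = 125.
q_{Aroma} = 341 − 3·125 + 2·125 = 216.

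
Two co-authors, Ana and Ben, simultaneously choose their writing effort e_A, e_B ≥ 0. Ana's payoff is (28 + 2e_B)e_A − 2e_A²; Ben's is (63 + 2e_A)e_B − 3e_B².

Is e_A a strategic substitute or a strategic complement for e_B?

strategic complements

Expanding Ana's payoff: 28e_A + 2e_Be_A − 2e_A².
∂π/∂e_A = 28 + 2e_B − 4e_A = 0, so e_A = 7 + 0.5e_B.
The best-response slope de_A/de_B = 0.5 > 0: the reaction function is upward-sloping, so the choices are strategic complements.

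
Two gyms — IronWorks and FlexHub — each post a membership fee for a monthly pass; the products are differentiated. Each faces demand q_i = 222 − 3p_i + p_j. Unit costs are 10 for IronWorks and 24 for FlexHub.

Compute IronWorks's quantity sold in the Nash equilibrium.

IronWorks's profit: π = (p_{IronWorks} − 10)(222 − 3p_{IronWorks} + p_{FlexHub}).
∂π/∂p_{IronWorks} = 252 − 6p_{IronWorks} + p_{FlexHub} = 0 ⇒ p_{IronWorks} = 42 + (1/6)p_{FlexHub}.
Similarly p_{FlexHub} = 49 + (1/6)p_{IronWorks}.
Plugging p_{FlexHub} into IronWorks's best response: p_{IronWorks} = 42 + (1/6)(49 + (1/6)p_{IronWorks}) ⇒ (35/36)p_{IronWorks} = 301/6, so p_{IronWorks} = 51.6.
Then p_{FlexHub} = 49 + (1/6)·51.6 = 57.6.
q_{IronWorks} = 222 − 3·51.6 + 57.6 = 124.8.

124.8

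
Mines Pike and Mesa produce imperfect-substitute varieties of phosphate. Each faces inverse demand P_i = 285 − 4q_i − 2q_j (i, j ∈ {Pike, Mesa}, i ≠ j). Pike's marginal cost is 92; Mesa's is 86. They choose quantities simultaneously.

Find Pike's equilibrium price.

168.4

Mine Pike's profit: π = q_{Pike}(285 − 4q_{Pike} − 2q_{Mesa}) − 92q_{Pike}.
∂π/∂q_{Pike} = 193 − 8q_{Pike} − 2q_{Mesa} = 0 ⇒ q_{Pike} = 24.125 − 0.25q_{Mesa}.
Similarly q_{Mesa} = 24.875 − 0.25q_{Pike}.
Plugging q_{Mesa} into Pike's best response: q_{Pike} = 24.125 − 0.25(24.875 − 0.25q_{Pike}) ⇒ 0.9375q_{Pike} = 573/32, so q_{Pike} = 19.1.
Then q_{Mesa} = 24.875 − 0.25·19.1 = 20.1.
P_{Pike} = 285 − 4·19.1 − 2·20.1 = 168.4.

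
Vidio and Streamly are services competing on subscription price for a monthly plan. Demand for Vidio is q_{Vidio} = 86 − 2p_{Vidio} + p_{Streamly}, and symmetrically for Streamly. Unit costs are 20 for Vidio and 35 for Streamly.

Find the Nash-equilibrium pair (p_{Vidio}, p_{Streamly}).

44, 50

Vidio's profit: π = (p_{Vidio} − 20)(86 − 2p_{Vidio} + p_{Streamly}).
∂π/∂p_{Vidio} = 126 − 4p_{Vidio} + p_{Streamly} = 0 ⇒ p_{Vidio} = 31.5 + 0.25p_{Streamly}.
Similarly p_{Streamly} = 39 + 0.25p_{Vidio}.
Substituting the second reaction function into the first: p_{Vidio} = 31.5 + 0.25(39 + 0.25p_{Vidio}), which gives 0.9375p_{Vidio} = 41.25 ⇒ p_{Vidio} = 44.
Then p_{Streamly} = 39 + 0.25·44 = 50.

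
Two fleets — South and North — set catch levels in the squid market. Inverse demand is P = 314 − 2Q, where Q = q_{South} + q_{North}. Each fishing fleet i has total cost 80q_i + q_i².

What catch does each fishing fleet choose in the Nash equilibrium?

29.25

Fishing fleet South's profit: π = q_{South}(314 − 2(q_{South} + q_{North})) − 80q_{South} − q_{South}².
∂π/∂q_{South} = 234 − 6q_{South} − 2q_{North} = 0, so q_{South} = 39 − (1/3)q_{North}.
The game is symmetric, so in equilibrium q_{North} = q_{South}: the reaction function gives (4/3)q_{South} = 39, hence q_{South} = 29.25.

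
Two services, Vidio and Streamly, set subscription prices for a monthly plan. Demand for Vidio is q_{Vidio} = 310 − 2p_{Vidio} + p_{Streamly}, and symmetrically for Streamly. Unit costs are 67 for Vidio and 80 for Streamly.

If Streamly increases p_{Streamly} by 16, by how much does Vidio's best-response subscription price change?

Vidio's profit: π = (p_{Vidio} − 67)(310 − 2p_{Vidio} + p_{Streamly}).
∂π/∂p_{Vidio} = 444 − 4p_{Vidio} + p_{Streamly} = 0 ⇒ p_{Vidio} = 111 + 0.25p_{Streamly}.
The reaction-function slope is 0.25, so a 16-unit rise in p_{Streamly} moves p_{Vidio} by 0.25 × 16 = 4. Vidio's best response rises — the actions are strategic complements.

4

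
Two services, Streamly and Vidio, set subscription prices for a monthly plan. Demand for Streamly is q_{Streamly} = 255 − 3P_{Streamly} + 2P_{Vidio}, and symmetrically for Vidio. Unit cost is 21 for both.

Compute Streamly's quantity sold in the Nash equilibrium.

175.5

Streamly's profit: π = (P_{Streamly} − 21)(255 − 3P_{Streamly} + 2P_{Vidio}).
∂π/∂P_{Streamly} = 318 − 6P_{Streamly} + 2P_{Vidio} = 0 ⇒ P_{Streamly} = 53 + (1/3)P_{Vidio}.
The game is symmetric, so in equilibrium P_{Vidio} = P_{Streamly}: the reaction function gives (2/3)P_{Streamly} = 53, hence P_{Streamly} = 79.5.
q_{Streamly} = 255 − 3·79.5 + 2·79.5 = 175.5.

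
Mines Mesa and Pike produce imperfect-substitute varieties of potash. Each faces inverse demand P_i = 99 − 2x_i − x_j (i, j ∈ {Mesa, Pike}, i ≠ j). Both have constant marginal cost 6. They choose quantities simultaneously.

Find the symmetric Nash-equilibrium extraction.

Mine Mesa's profit: π = x_{Mesa}(99 − 2x_{Mesa} − x_{Pike}) − 6x_{Mesa}.
∂π/∂x_{Mesa} = 93 − 4x_{Mesa} − x_{Pike} = 0 ⇒ x_{Mesa} = 23.25 − 0.25x_{Pike}.
By symmetry x_{Pike} = x_{Mesa}; substituting into the reaction function, 1.25x_{Mesa} = 23.25 and x_{Mesa} = 18.6.

18.6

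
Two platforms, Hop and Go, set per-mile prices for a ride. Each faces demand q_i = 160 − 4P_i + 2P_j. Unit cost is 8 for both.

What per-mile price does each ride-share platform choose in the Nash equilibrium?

Hop's profit: π = (P_{Hop} − 8)(160 − 4P_{Hop} + 2P_{Go}).
∂π/∂P_{Hop} = 192 − 8P_{Hop} + 2P_{Go} = 0 ⇒ P_{Hop} = 24 + 0.25P_{Go}.
Setting P_{Hop} = P_{Go} in the reaction function: P_{Hop} = 24 + 0.25P_{Hop}, so P_{Hop} = 24 / 0.75 = 32.

32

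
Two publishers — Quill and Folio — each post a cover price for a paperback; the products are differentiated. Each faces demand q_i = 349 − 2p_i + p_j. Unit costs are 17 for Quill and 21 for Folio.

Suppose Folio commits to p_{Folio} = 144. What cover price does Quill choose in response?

Quill's profit: π = (p_{Quill} − 17)(349 − 2p_{Quill} + p_{Folio}).
∂π/∂p_{Quill} = 383 − 4p_{Quill} + p_{Folio} = 0 ⇒ p_{Quill} = 95.75 + 0.25p_{Folio}.
At p_{Folio} = 144: p_{Quill} = 95.75 + 0.25·144 = 131.75.

131.75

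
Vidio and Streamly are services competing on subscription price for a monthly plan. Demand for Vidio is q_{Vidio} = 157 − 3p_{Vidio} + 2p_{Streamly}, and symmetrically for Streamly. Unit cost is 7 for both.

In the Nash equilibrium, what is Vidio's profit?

4218.75

Vidio's profit: π = (p_{Vidio} − 7)(157 − 3p_{Vidio} + 2p_{Streamly}).
∂π/∂p_{Vidio} = 178 − 6p_{Vidio} + 2p_{Streamly} = 0 ⇒ p_{Vidio} = 89/3 + (1/3)p_{Streamly}.
By symmetry p_{Streamly} = p_{Vidio}; substituting into the reaction function, (2/3)p_{Vidio} = 89/3 and p_{Vidio} = 44.5.
q_{Vidio} = 157 − 3·44.5 + 2·44.5 = 112.5.
Profit = (44.5 − 7)·112.5 = 4218.75.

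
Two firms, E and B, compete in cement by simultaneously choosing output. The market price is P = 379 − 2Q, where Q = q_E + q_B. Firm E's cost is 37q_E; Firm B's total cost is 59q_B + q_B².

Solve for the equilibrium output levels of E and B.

Firm E's profit: π = q_E(379 − 2(q_E + q_B)) − 37q_E.
∂π/∂q_E = 342 − 4q_E − 2q_B = 0, so q_E = 85.5 − 0.5q_B.
For B: ∂π/∂q_B = 320 − 6q_B − 2q_E = 0 ⇒ q_B = 160/3 − (1/3)q_E.
Solving the two reaction functions simultaneously: (1 − (−0.5)(−1/3))q_E = 85.5 − 0.5·(160/3), so (5/6)q_E = 353/6 and q_E = 70.6.
Then q_B = 160/3 − (1/3)·70.6 = 29.8.

70.6, 29.8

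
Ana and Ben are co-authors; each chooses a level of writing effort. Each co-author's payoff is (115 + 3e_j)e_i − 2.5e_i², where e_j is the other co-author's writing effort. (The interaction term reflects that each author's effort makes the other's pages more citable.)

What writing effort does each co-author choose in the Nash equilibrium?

57.5

Ana's payoff is (115 + 3e_B)e_A − 2.5e_A².
∂π/∂e_A = 115 + 3e_B − 5e_A = 0, so e_A = 23 + 0.6e_B.
The game is symmetric, so in equilibrium e_B = e_A: the reaction function gives 0.4e_A = 23, hence e_A = 57.5.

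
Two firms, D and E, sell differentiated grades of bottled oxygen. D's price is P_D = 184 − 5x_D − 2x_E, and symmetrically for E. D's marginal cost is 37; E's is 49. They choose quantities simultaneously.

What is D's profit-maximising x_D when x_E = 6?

13.5

Firm D's profit: π = x_D(184 − 5x_D − 2x_E) − 37x_D.
∂π/∂x_D = 147 − 10x_D − 2x_E = 0 ⇒ x_D = 14.7 − 0.2x_E.
At x_E = 6: x_D = 14.7 − 0.2·6 = 13.5.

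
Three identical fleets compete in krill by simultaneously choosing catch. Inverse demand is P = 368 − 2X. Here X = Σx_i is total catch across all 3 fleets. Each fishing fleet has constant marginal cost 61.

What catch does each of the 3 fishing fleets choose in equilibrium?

38.375

A representative fishing fleet's profit is π_i = x_i(368 − 2X) − 61x_i, with X = x_i + Σ_{j≠i} x_j.
First-order condition: 307 − 4x_i − 2Σ_{j≠i} x_j = 0.
In a symmetric equilibrium every fishing fleet chooses the same x, so Σ_{j≠i} x_j = 2x. The condition becomes 307 − 8x = 0, giving x = 307/8 = 38.375.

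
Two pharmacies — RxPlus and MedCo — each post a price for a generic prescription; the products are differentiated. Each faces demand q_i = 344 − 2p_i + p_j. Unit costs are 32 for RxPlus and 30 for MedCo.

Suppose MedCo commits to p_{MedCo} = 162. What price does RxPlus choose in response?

RxPlus's profit: π = (p_{RxPlus} − 32)(344 − 2p_{RxPlus} + p_{MedCo}).
∂π/∂p_{RxPlus} = 408 − 4p_{RxPlus} + p_{MedCo} = 0 ⇒ p_{RxPlus} = 102 + 0.25p_{MedCo}.
At p_{MedCo} = 162: p_{RxPlus} = 102 + 0.25·162 = 142.5.

142.5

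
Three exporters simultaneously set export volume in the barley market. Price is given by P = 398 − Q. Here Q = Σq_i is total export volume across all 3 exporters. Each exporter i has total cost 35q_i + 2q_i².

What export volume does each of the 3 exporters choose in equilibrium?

45.375

A representative exporter's profit is π_i = q_i(398 − Q) − 35q_i − 2q_i², with Q = q_i + Σ_{j≠i} q_j.
First-order condition: 363 − 6q_i − Σ_{j≠i} q_j = 0.
In a symmetric equilibrium every exporter chooses the same q, so Σ_{j≠i} q_j = 2q. The condition becomes 363 − 8q = 0, giving q = 363/8 = 45.375.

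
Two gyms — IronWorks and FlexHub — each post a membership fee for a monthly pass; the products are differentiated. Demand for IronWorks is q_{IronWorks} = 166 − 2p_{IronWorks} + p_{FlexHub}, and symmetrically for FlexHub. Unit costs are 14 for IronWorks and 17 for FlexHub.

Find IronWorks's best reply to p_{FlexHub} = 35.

IronWorks's profit: π = (p_{IronWorks} − 14)(166 − 2p_{IronWorks} + p_{FlexHub}).
∂π/∂p_{IronWorks} = 194 − 4p_{IronWorks} + p_{FlexHub} = 0 ⇒ p_{IronWorks} = 48.5 + 0.25p_{FlexHub}.
At p_{FlexHub} = 35: p_{IronWorks} = 48.5 + 0.25·35 = 57.25.

57.25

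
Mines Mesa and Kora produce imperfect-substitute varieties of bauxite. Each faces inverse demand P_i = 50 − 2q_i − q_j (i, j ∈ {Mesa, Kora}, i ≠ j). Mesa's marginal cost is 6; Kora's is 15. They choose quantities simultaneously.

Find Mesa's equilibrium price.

Mine Mesa's profit: π = q_{Mesa}(50 − 2q_{Mesa} − q_{Kora}) − 6q_{Mesa}.
∂π/∂q_{Mesa} = 44 − 4q_{Mesa} − q_{Kora} = 0 ⇒ q_{Mesa} = 11 − 0.25q_{Kora}.
Similarly q_{Kora} = 8.75 − 0.25q_{Mesa}.
Substituting the second reaction function into the first: q_{Mesa} = 11 − 0.25(8.75 − 0.25q_{Mesa}), which gives 0.9375q_{Mesa} = 8.8125 ⇒ q_{Mesa} = 9.4.
Then q_{Kora} = 8.75 − 0.25·9.4 = 6.4.
P_{Mesa} = 50 − 2·9.4 − 6.4 = 24.8.

24.8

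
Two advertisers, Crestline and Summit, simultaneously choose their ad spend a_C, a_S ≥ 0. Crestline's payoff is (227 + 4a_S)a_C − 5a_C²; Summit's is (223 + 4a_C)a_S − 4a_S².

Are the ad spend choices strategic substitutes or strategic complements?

strategic complements

Expanding Crestline's payoff: 227a_C + 4a_Sa_C − 5a_C².
∂π/∂a_C = 227 + 4a_S − 10a_C = 0, so a_C = 22.7 + 0.4a_S.
The best-response slope da_C/da_S = 0.4 > 0: the reaction function is upward-sloping, so the choices are strategic complements.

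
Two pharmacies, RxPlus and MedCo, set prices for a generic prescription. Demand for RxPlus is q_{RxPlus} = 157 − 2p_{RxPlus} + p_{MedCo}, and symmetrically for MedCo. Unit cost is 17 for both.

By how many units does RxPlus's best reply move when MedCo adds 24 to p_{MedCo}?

RxPlus's profit: π = (p_{RxPlus} − 17)(157 − 2p_{RxPlus} + p_{MedCo}).
∂π/∂p_{RxPlus} = 191 − 4p_{RxPlus} + p_{MedCo} = 0 ⇒ p_{RxPlus} = 47.75 + 0.25p_{MedCo}.
The reaction-function slope is 0.25, so a 24-unit rise in p_{MedCo} moves p_{RxPlus} by 0.25 × 24 = 6. RxPlus's best response rises — the actions are strategic complements.

6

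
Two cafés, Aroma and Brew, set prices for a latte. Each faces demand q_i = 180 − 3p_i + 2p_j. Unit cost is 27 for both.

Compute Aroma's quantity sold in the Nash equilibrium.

Aroma's profit: π = (p_{Aroma} − 27)(180 − 3p_{Aroma} + 2p_{Brew}).
∂π/∂p_{Aroma} = 261 − 6p_{Aroma} + 2p_{Brew} = 0 ⇒ p_{Aroma} = 43.5 + (1/3)p_{Brew}.
By symmetry p_{Brew} = p_{Aroma}; substituting into the reaction function, (2/3)p_{Aroma} = 43.5 and p_{Aroma} = 65.25.
q_{Aroma} = 180 − 3·65.25 + 2·65.25 = 114.75.

114.75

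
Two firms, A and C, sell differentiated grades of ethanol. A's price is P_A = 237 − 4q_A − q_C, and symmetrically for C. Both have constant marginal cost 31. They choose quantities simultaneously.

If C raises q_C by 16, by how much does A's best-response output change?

Firm A's profit: π = q_A(237 − 4q_A − q_C) − 31q_A.
∂π/∂q_A = 206 − 8q_A − q_C = 0 ⇒ q_A = 25.75 − 0.125q_C.
The reaction-function slope is −0.125, so a 16-unit rise in q_C moves q_A by −0.125 × 16 = −2. A's best response falls — the actions are strategic substitutes.

-2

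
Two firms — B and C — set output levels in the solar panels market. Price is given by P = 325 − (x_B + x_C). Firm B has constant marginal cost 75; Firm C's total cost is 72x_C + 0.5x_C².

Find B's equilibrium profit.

9880.36

Firm B's profit: π = x_B(325 − (x_B + x_C)) − 75x_B.
∂π/∂x_B = 250 − 2x_B − x_C = 0, so x_B = 125 − 0.5x_C.
For C: ∂π/∂x_C = 253 − 3x_C − x_B = 0 ⇒ x_C = 253/3 − (1/3)x_B.
Plugging x_C into B's best response: x_B = 125 − 0.5(253/3 − (1/3)x_B) ⇒ (5/6)x_B = 497/6, so x_B = 99.4.
Then x_C = 253/3 − (1/3)·99.4 = 51.2.
Price P = 325 − 150.6 = 174.4.
B's profit: (174.4 − 75)·99.4 = 9880.36.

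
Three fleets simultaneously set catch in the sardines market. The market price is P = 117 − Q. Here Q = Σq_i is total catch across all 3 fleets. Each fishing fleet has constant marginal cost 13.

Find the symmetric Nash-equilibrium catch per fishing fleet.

26

A representative fishing fleet's profit is π_i = q_i(117 − Q) − 13q_i, with Q = q_i + Σ_{j≠i} q_j.
First-order condition: 104 − 2q_i − Σ_{j≠i} q_j = 0.
With identical fishing fleets, set every q_j = q: then 104 − 2q − 2q = 0, i.e. q = 104/4 = 26.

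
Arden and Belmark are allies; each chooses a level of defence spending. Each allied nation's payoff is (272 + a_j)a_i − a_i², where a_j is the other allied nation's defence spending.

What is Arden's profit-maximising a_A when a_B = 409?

340.5

Arden's payoff is (272 + a_B)a_A − a_A².
∂π/∂a_A = 272 + a_B − 2a_A = 0, so a_A = 136 + 0.5a_B.
At a_B = 409: a_A = 136 + 0.5·409 = 340.5.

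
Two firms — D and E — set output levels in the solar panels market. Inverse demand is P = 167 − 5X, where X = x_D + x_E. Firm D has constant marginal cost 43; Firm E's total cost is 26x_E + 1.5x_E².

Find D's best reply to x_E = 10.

Firm D's profit: π = x_D(167 − 5(x_D + x_E)) − 43x_D.
∂π/∂x_D = 124 − 10x_D − 5x_E = 0, so x_D = 12.4 − 0.5x_E.
At x_E = 10: x_D = 12.4 − 0.5·10 = 7.4.

7.4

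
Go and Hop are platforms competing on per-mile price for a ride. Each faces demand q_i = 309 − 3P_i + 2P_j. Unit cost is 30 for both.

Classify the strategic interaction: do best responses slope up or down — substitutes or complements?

Go's profit: π = (P_{Go} − 30)(309 − 3P_{Go} + 2P_{Hop}).
∂π/∂P_{Go} = 399 − 6P_{Go} + 2P_{Hop} = 0 ⇒ P_{Go} = 66.5 + (1/3)P_{Hop}.
The best-response slope dP_{Go}/dP_{Hop} = 1/3 > 0: the reaction function is upward-sloping, so the choices are strategic complements.

strategic complements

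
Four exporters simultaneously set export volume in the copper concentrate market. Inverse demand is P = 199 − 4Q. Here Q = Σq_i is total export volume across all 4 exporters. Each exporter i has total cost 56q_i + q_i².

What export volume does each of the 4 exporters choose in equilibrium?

6.5

A representative exporter's profit is π_i = q_i(199 − 4Q) − 56q_i − q_i², with Q = q_i + Σ_{j≠i} q_j.
First-order condition: 143 − 10q_i − 4Σ_{j≠i} q_j = 0.
In a symmetric equilibrium every exporter chooses the same q, so Σ_{j≠i} q_j = 3q. The condition becomes 143 − 22q = 0, giving q = 143/22 = 6.5.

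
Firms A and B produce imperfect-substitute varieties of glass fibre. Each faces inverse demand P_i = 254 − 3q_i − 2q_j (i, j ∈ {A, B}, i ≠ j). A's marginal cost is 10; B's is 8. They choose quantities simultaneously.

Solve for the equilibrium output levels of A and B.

Firm A's profit: π = q_A(254 − 3q_A − 2q_B) − 10q_A.
∂π/∂q_A = 244 − 6q_A − 2q_B = 0 ⇒ q_A = 122/3 − (1/3)q_B.
Similarly q_B = 41 − (1/3)q_A.
Substituting the second reaction function into the first: q_A = 122/3 − (1/3)(41 − (1/3)q_A), which gives (8/9)q_A = 27 ⇒ q_A = 30.375.
Then q_B = 41 − (1/3)·30.375 = 30.875.

30.375, 30.875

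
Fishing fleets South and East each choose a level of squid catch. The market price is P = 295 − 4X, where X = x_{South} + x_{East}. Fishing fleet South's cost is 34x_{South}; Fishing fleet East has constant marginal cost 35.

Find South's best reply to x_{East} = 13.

Fishing fleet South's profit: π = x_{South}(295 − 4(x_{South} + x_{East})) − 34x_{South}.
∂π/∂x_{South} = 261 − 8x_{South} − 4x_{East} = 0, so x_{South} = 32.625 − 0.5x_{East}.
At x_{East} = 13: x_{South} = 32.625 − 0.5·13 = 26.125.

26.125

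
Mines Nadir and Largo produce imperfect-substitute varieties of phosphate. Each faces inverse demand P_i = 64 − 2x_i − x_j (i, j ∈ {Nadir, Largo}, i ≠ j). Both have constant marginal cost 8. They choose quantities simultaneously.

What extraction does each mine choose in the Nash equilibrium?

11.2

Mine Nadir's profit: π = x_{Nadir}(64 − 2x_{Nadir} − x_{Largo}) − 8x_{Nadir}.
∂π/∂x_{Nadir} = 56 − 4x_{Nadir} − x_{Largo} = 0 ⇒ x_{Nadir} = 14 − 0.25x_{Largo}.
Setting x_{Nadir} = x_{Largo} in the reaction function: x_{Nadir} = 14 − 0.25x_{Nadir}, so x_{Nadir} = 14 / 1.25 = 11.2.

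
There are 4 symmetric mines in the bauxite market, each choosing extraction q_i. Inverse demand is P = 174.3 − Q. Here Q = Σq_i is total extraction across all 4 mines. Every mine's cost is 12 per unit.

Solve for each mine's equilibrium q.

A representative mine's profit is π_i = q_i(174.3 − Q) − 12q_i, with Q = q_i + Σ_{j≠i} q_j.
First-order condition: 162.3 − 2q_i − Σ_{j≠i} q_j = 0.
In a symmetric equilibrium every mine chooses the same q, so Σ_{j≠i} q_j = 3q. The condition becomes 162.3 − 5q = 0, giving q = 162.3/5 = 32.46.

32.46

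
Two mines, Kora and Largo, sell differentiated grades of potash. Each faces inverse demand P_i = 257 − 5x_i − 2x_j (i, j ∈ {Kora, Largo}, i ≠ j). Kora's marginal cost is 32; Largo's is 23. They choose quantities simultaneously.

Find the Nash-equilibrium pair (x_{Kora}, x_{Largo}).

Mine Kora's profit: π = x_{Kora}(257 − 5x_{Kora} − 2x_{Largo}) − 32x_{Kora}.
∂π/∂x_{Kora} = 225 − 10x_{Kora} − 2x_{Largo} = 0 ⇒ x_{Kora} = 22.5 − 0.2x_{Largo}.
Similarly x_{Largo} = 23.4 − 0.2x_{Kora}.
Substituting the second reaction function into the first: x_{Kora} = 22.5 − 0.2(23.4 − 0.2x_{Kora}), which gives 0.96x_{Kora} = 17.82 ⇒ x_{Kora} = 18.5625.
Then x_{Largo} = 23.4 − 0.2·18.5625 = 19.6875.

18.5625, 19.6875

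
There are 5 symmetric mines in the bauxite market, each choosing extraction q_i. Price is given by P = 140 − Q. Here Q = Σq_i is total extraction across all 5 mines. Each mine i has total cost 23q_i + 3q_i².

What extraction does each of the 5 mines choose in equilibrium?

9.75

A representative mine's profit is π_i = q_i(140 − Q) − 23q_i − 3q_i², with Q = q_i + Σ_{j≠i} q_j.
First-order condition: 117 − 8q_i − Σ_{j≠i} q_j = 0.
Imposing symmetry (q_j = q for all j) turns Σ_{j≠i} q_j into 4q, so 117 = 12q and q = 9.75.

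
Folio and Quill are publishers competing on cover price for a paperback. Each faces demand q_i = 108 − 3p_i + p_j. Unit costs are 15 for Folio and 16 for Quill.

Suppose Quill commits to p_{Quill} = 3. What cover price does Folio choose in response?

26

Folio's profit: π = (p_{Folio} − 15)(108 − 3p_{Folio} + p_{Quill}).
∂π/∂p_{Folio} = 153 − 6p_{Folio} + p_{Quill} = 0 ⇒ p_{Folio} = 25.5 + (1/6)p_{Quill}.
At p_{Quill} = 3: p_{Folio} = 25.5 + (1/6)·3 = 26.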